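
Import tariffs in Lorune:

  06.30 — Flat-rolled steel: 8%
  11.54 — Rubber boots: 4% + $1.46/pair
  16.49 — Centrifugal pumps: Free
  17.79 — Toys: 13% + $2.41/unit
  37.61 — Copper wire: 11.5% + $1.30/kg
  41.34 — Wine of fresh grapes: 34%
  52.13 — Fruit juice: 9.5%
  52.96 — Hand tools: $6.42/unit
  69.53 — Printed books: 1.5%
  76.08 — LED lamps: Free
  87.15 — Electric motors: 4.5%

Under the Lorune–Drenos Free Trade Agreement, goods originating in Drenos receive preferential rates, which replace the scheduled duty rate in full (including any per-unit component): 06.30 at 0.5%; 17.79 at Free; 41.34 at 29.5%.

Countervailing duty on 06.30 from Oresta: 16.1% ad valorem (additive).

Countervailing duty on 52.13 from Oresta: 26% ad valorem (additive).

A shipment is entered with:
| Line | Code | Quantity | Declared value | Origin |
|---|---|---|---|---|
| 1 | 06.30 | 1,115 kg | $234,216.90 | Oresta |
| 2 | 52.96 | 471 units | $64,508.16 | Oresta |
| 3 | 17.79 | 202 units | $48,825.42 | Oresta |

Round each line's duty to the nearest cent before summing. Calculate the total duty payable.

Line 1 (06.30, Oresta, 1,115 kg, $234,216.90):
Base rate for 06.30 is 8%.
06.30 has an FTA preferential rate, but origin Oresta is not Drenos; base rate stands.
Additional duty on 06.30 from Oresta: +16.1%. Applied ad valorem rate: 8% + 16.1% = 24.1%.
Duty = $234,216.90 × 24.1% = $56,446.27.
Line 2 (52.96, Oresta, 471 units, $64,508.16):
Base rate for 52.96 is $6.42/unit.
Duty = 471 × $6.42 = $3,023.82.
Line 3 (17.79, Oresta, 202 units, $48,825.42):
Base rate for 17.79 is 13% + $2.41/unit.
17.79 has an FTA preferential rate, but origin Oresta is not Drenos; base rate stands.
Duty = $48,825.42 × 13% + 202 × $2.41 = $6,834.12.
Total = $56,446.27 + $3,023.82 + $6,834.12 = $66,304.21.

$66,304.21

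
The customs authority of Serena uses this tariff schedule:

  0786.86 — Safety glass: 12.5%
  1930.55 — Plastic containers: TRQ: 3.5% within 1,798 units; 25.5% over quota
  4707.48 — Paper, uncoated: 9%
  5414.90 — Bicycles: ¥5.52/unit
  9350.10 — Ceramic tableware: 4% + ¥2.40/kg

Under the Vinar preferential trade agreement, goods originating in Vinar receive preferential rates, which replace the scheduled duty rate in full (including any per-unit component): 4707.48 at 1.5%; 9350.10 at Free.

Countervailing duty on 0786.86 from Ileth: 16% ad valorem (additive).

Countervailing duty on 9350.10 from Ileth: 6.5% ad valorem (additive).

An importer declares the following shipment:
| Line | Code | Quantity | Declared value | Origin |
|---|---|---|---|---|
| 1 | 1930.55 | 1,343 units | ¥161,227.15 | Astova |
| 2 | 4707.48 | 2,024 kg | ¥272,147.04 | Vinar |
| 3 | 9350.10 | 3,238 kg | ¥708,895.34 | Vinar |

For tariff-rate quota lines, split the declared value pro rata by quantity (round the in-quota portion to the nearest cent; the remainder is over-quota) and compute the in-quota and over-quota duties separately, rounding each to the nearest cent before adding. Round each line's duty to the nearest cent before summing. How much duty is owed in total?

Line 1 (1930.55, Astova, 1,343 units, ¥161,227.15):
Code 1930.55 is under a tariff-rate quota (threshold 1,798 units). Quantity 1,343 units is within the quota, so the in-quota rate 3.5% applies to the full value.
Duty = ¥161,227.15 × 3.5% = ¥5,642.95.
Line 2 (4707.48, Vinar, 2,024 kg, ¥272,147.04):
Base rate for 4707.48 is 9%.
Origin Vinar qualifies under the Serena–Vinar agreement and 4707.48 is covered: preferential rate 1.5% applies instead.
Duty = ¥272,147.04 × 1.5% = ¥4,082.21.
Line 3 (9350.10, Vinar, 3,238 kg, ¥708,895.34):
Base rate for 9350.10 is 4% + ¥2.40/kg.
Origin Vinar qualifies under the Serena–Vinar agreement and 9350.10 is covered: preferential rate Free applies instead.
The additional-duty order on 9350.10 targets Ileth, not Vinar; it does not apply.
Duty = ¥708,895.34 × 0% = ¥0.00.
Total = ¥5,642.95 + ¥4,082.21 + ¥0.00 = ¥9,725.16.

¥9,725.16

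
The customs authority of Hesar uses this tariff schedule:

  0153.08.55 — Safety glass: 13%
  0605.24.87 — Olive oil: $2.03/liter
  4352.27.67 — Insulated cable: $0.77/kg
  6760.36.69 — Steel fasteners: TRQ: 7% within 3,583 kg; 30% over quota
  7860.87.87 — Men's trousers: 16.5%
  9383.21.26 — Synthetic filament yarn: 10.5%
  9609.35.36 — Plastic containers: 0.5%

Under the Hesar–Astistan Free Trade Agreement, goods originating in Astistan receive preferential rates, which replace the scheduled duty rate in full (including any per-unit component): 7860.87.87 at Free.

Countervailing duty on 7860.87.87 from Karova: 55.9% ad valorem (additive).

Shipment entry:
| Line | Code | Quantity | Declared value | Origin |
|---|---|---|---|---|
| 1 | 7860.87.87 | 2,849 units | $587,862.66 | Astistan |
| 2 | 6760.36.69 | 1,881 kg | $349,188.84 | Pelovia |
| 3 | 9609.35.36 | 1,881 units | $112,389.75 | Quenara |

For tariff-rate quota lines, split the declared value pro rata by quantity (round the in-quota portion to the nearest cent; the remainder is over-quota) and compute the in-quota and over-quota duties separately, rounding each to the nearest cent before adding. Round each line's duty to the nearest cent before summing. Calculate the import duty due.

$25,005.17

Line 1 (7860.87.87, Astistan, 2,849 units, $587,862.66):
Base rate for 7860.87.87 is 16.5%.
Origin Astistan qualifies under the Hesar–Astistan agreement and 7860.87.87 is covered: preferential rate Free applies instead.
The additional-duty order on 7860.87.87 targets Karova, not Astistan; it does not apply.
Duty = $587,862.66 × 0% = $0.00.
Line 2 (6760.36.69, Pelovia, 1,881 kg, $349,188.84):
Code 6760.36.69 is under a tariff-rate quota (threshold 3,583 kg). Quantity 1,881 kg is within the quota, so the in-quota rate 7% applies to the full value.
Duty = $349,188.84 × 7% = $24,443.22.
Line 3 (9609.35.36, Quenara, 1,881 units, $112,389.75):
Base rate for 9609.35.36 is 0.5%.
Duty = $112,389.75 × 0.5% = $561.95.
Total = $0.00 + $24,443.22 + $561.95 = $25,005.17.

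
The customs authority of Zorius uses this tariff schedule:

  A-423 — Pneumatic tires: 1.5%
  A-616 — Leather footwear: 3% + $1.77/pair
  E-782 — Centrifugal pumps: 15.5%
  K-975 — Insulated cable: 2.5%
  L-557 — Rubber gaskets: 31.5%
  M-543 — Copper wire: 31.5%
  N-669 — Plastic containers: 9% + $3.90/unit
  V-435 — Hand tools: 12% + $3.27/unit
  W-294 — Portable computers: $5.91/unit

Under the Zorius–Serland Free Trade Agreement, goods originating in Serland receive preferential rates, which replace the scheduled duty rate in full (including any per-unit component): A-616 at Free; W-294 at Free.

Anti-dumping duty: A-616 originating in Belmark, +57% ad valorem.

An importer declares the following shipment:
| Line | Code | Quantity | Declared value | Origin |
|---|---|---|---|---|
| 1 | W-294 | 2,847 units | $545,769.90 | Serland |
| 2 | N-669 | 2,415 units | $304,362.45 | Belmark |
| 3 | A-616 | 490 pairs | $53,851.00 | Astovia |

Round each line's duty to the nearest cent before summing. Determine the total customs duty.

Line 1 (W-294, Serland, 2,847 units, $545,769.90):
Base rate for W-294 is $5.91/unit.
Origin Serland qualifies under the Zorius–Serland agreement and W-294 is covered: preferential rate Free applies instead.
Duty = $545,769.90 × 0% = $0.00.
Line 2 (N-669, Belmark, 2,415 units, $304,362.45):
Base rate for N-669 is 9% + $3.90/unit.
Duty = $304,362.45 × 9% + 2,415 × $3.90 = $36,811.12.
Line 3 (A-616, Astovia, 490 pairs, $53,851.00):
Base rate for A-616 is 3% + $1.77/pair.
A-616 has an FTA preferential rate, but origin Astovia is not Serland; base rate stands.
The additional-duty order on A-616 targets Belmark, not Astovia; it does not apply.
Duty = $53,851.00 × 3% + 490 × $1.77 = $2,482.83.
Total = $0.00 + $36,811.12 + $2,482.83 = $39,293.95.

$39,293.95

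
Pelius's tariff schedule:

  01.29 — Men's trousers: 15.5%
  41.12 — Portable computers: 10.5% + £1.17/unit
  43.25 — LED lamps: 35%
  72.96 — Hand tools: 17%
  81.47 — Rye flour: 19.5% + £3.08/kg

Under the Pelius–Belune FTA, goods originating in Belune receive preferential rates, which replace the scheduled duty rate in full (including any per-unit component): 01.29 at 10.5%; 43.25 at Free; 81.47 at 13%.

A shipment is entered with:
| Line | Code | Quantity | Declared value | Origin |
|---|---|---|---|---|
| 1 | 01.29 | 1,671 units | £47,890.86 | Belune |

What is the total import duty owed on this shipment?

Line 1 (01.29, Belune, 1,671 units, £47,890.86):
Base rate for 01.29 is 15.5%.
Origin Belune qualifies under the Pelius–Belune agreement and 01.29 is covered: preferential rate 10.5% applies instead.
Duty = £47,890.86 × 10.5% = £5,028.54.

£5,028.54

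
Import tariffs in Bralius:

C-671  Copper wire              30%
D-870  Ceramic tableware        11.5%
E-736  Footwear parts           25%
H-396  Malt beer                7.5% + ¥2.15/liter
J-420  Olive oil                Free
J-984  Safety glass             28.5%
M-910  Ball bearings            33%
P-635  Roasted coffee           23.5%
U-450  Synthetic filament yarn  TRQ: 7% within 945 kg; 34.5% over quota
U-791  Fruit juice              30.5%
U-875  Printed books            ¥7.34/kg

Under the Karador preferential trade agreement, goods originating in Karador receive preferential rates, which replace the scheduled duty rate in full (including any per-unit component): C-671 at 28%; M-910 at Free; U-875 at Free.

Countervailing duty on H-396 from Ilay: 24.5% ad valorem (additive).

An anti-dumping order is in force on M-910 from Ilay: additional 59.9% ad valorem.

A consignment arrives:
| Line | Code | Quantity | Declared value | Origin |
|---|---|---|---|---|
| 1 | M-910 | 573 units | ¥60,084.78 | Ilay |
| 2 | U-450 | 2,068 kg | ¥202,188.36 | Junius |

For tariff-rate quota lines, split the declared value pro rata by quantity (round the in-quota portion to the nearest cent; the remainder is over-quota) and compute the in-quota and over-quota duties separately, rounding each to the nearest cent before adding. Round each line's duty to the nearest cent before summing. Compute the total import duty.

¥100,165.77

Line 1 (M-910, Ilay, 573 units, ¥60,084.78):
Base rate for M-910 is 33%.
M-910 has an FTA preferential rate, but origin Ilay is not Karador; base rate stands.
Additional duty on M-910 from Ilay: +59.9%. Applied ad valorem rate: 33% + 59.9% = 92.9%.
Duty = ¥60,084.78 × 92.9% = ¥55,818.76.
Line 2 (U-450, Junius, 2,068 kg, ¥202,188.36):
Code U-450 is under a tariff-rate quota (threshold 945 kg). In-quota: 945 kg at 7%; over-quota: 1,123 kg at 34.5%.
Pro-rata value split: in-quota = ¥202,188.36 × 945/2,068 = ¥92,392.65; over-quota = ¥202,188.36 − ¥92,392.65 = ¥109,795.71.
In-quota duty = ¥92,392.65 × 7% = ¥6,467.49. Over-quota duty = ¥109,795.71 × 34.5% = ¥37,879.52.
Line duty = ¥6,467.49 + ¥37,879.52 = ¥44,347.01.
Total = ¥55,818.76 + ¥44,347.01 = ¥100,165.77.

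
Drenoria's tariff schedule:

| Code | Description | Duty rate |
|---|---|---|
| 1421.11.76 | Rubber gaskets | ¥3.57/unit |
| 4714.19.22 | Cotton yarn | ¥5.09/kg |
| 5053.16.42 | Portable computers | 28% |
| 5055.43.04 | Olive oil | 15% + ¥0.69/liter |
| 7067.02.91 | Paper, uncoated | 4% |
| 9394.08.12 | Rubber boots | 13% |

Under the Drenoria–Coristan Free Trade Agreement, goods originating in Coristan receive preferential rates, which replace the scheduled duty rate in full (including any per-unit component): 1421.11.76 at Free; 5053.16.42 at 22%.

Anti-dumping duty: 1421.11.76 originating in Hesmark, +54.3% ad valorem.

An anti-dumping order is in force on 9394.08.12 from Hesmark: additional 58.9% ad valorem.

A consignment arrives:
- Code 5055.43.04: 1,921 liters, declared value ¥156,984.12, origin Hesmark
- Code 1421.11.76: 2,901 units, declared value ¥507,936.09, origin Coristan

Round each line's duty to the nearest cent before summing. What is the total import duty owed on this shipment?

¥24,873.11

Line 1 (5055.43.04, Hesmark, 1,921 liters, ¥156,984.12):
Base rate for 5055.43.04 is 15% + ¥0.69/liter.
Duty = ¥156,984.12 × 15% + 1,921 × ¥0.69 = ¥24,873.11.
Line 2 (1421.11.76, Coristan, 2,901 units, ¥507,936.09):
Base rate for 1421.11.76 is ¥3.57/unit.
Origin Coristan qualifies under the Drenoria–Coristan agreement and 1421.11.76 is covered: preferential rate Free applies instead.
The additional-duty order on 1421.11.76 targets Hesmark, not Coristan; it does not apply.
Duty = ¥507,936.09 × 0% = ¥0.00.
Total = ¥24,873.11 + ¥0.00 = ¥24,873.11.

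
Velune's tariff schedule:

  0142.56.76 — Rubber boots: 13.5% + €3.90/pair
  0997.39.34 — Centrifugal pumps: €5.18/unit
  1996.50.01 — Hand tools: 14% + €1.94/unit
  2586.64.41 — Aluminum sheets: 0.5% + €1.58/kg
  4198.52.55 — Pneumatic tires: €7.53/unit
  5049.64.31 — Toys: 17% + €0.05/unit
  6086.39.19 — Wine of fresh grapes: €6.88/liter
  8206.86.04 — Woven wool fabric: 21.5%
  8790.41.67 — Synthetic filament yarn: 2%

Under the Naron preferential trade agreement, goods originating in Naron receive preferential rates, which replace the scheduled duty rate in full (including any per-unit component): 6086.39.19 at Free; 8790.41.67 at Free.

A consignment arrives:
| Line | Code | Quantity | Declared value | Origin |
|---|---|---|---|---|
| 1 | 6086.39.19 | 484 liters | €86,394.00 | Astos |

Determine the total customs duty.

€3,329.92

Line 1 (6086.39.19, Astos, 484 liters, €86,394.00):
Base rate for 6086.39.19 is €6.88/liter.
6086.39.19 has an FTA preferential rate, but origin Astos is not Naron; base rate stands.
Duty = 484 × €6.88 = €3,329.92.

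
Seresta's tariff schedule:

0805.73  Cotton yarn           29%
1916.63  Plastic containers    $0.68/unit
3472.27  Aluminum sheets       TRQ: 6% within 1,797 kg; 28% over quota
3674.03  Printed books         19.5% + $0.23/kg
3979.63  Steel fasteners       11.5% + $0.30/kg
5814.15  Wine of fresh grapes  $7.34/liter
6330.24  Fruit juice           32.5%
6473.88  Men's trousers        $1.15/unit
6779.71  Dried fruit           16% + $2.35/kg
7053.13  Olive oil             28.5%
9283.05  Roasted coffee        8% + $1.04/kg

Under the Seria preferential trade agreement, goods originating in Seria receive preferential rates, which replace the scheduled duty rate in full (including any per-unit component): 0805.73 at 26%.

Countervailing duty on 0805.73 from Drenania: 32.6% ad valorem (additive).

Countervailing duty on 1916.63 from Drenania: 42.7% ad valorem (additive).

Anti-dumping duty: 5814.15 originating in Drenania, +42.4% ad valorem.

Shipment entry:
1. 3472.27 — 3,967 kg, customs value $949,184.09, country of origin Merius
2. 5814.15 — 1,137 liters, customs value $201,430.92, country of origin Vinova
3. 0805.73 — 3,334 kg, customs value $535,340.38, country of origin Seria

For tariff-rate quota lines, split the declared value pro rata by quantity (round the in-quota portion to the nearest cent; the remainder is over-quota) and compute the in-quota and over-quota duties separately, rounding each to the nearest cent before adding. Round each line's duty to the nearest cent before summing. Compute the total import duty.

Line 1 (3472.27, Merius, 3,967 kg, $949,184.09):
Code 3472.27 is under a tariff-rate quota (threshold 1,797 kg). In-quota: 1,797 kg at 6%; over-quota: 2,170 kg at 28%.
Pro-rata value split: in-quota = $949,184.09 × 1,797/3,967 = $429,968.19; over-quota = $949,184.09 − $429,968.19 = $519,215.90.
In-quota duty = $429,968.19 × 6% = $25,798.09. Over-quota duty = $519,215.90 × 28% = $145,380.45.
Line duty = $25,798.09 + $145,380.45 = $171,178.54.
Line 2 (5814.15, Vinova, 1,137 liters, $201,430.92):
Base rate for 5814.15 is $7.34/liter.
The additional-duty order on 5814.15 targets Drenania, not Vinova; it does not apply.
Duty = 1,137 × $7.34 = $8,345.58.
Line 3 (0805.73, Seria, 3,334 kg, $535,340.38):
Base rate for 0805.73 is 29%.
Origin Seria qualifies under the Seresta–Seria agreement and 0805.73 is covered: preferential rate 26% applies instead.
The additional-duty order on 0805.73 targets Drenania, not Seria; it does not apply.
Duty = $535,340.38 × 26% = $139,188.50.
Total = $171,178.54 + $8,345.58 + $139,188.50 = $318,712.62.

$318,712.62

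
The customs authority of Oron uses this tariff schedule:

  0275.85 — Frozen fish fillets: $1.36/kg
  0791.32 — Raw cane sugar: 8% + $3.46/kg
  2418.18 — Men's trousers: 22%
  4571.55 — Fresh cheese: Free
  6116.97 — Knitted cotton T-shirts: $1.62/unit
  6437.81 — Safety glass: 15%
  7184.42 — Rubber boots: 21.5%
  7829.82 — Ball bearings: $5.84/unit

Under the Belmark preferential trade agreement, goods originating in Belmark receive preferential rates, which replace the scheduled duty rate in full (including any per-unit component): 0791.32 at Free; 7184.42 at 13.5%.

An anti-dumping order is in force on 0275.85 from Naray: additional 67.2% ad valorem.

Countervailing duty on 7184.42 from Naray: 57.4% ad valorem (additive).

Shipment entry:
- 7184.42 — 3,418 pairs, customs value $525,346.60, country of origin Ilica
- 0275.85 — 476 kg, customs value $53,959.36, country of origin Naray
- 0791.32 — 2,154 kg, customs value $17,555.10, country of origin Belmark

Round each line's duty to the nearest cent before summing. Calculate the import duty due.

Line 1 (7184.42, Ilica, 3,418 pairs, $525,346.60):
Base rate for 7184.42 is 21.5%.
7184.42 has an FTA preferential rate, but origin Ilica is not Belmark; base rate stands.
The additional-duty order on 7184.42 targets Naray, not Ilica; it does not apply.
Duty = $525,346.60 × 21.5% = $112,949.52.
Line 2 (0275.85, Naray, 476 kg, $53,959.36):
Base rate for 0275.85 is $1.36/kg.
Additional duty on 0275.85 from Naray: +67.2% ad valorem. Applied ad valorem rate = 67.2%.
Duty = $53,959.36 × 67.2% + 476 × $1.36 = $36,908.05.
Line 3 (0791.32, Belmark, 2,154 kg, $17,555.10):
Base rate for 0791.32 is 8% + $3.46/kg.
Origin Belmark qualifies under the Oron–Belmark agreement and 0791.32 is covered: preferential rate Free applies instead.
Duty = $17,555.10 × 0% = $0.00.
Total = $112,949.52 + $36,908.05 + $0.00 = $149,857.57.

$149,857.57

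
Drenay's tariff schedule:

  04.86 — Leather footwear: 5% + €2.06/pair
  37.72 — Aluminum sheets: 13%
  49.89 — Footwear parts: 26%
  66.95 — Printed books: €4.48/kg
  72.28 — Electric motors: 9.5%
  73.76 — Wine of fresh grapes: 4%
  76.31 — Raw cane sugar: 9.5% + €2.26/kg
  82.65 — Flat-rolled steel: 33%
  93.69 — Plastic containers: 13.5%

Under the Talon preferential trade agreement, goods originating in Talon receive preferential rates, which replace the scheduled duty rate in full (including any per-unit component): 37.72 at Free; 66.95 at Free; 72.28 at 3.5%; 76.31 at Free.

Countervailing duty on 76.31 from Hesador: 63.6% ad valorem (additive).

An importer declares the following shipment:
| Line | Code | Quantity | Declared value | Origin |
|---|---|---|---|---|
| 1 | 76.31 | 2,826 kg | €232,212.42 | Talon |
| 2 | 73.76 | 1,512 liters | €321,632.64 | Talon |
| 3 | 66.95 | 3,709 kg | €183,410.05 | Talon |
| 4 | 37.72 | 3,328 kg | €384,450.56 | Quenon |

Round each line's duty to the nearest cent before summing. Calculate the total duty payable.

€62,843.88

Line 1 (76.31, Talon, 2,826 kg, €232,212.42):
Base rate for 76.31 is 9.5% + €2.26/kg.
Origin Talon qualifies under the Drenay–Talon agreement and 76.31 is covered: preferential rate Free applies instead.
The additional-duty order on 76.31 targets Hesador, not Talon; it does not apply.
Duty = €232,212.42 × 0% = €0.00.
Line 2 (73.76, Talon, 1,512 liters, €321,632.64):
Base rate for 73.76 is 4%.
Origin Talon is the FTA partner but 73.76 is not on the preference list; base rate stands.
Duty = €321,632.64 × 4% = €12,865.31.
Line 3 (66.95, Talon, 3,709 kg, €183,410.05):
Base rate for 66.95 is €4.48/kg.
Origin Talon qualifies under the Drenay–Talon agreement and 66.95 is covered: preferential rate Free applies instead.
Duty = €183,410.05 × 0% = €0.00.
Line 4 (37.72, Quenon, 3,328 kg, €384,450.56):
Base rate for 37.72 is 13%.
37.72 has an FTA preferential rate, but origin Quenon is not Talon; base rate stands.
Duty = €384,450.56 × 13% = €49,978.57.
Total = €0.00 + €12,865.31 + €0.00 + €49,978.57 = €62,843.88.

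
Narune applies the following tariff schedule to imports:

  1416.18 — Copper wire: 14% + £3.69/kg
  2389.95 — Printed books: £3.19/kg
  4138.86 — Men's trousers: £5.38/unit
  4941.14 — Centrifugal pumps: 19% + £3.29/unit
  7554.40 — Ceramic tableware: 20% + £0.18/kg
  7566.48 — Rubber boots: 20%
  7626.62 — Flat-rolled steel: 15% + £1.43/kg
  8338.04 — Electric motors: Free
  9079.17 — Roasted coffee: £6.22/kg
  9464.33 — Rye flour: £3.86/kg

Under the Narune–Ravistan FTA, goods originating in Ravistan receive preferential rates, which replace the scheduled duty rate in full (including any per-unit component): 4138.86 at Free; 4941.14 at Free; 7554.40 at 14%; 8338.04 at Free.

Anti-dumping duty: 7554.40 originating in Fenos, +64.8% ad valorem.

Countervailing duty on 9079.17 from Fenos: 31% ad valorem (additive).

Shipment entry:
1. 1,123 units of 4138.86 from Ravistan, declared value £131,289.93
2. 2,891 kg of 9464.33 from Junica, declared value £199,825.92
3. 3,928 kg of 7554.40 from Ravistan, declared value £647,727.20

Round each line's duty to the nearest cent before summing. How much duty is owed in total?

Line 1 (4138.86, Ravistan, 1,123 units, £131,289.93):
Base rate for 4138.86 is £5.38/unit.
Origin Ravistan qualifies under the Narune–Ravistan agreement and 4138.86 is covered: preferential rate Free applies instead.
Duty = £131,289.93 × 0% = £0.00.
Line 2 (9464.33, Junica, 2,891 kg, £199,825.92):
Base rate for 9464.33 is £3.86/kg.
Duty = 2,891 × £3.86 = £11,159.26.
Line 3 (7554.40, Ravistan, 3,928 kg, £647,727.20):
Base rate for 7554.40 is 20% + £0.18/kg.
Origin Ravistan qualifies under the Narune–Ravistan agreement and 7554.40 is covered: preferential rate 14% applies instead.
The additional-duty order on 7554.40 targets Fenos, not Ravistan; it does not apply.
Duty = £647,727.20 × 14% = £90,681.81.
Total = £0.00 + £11,159.26 + £90,681.81 = £101,841.07.

£101,841.07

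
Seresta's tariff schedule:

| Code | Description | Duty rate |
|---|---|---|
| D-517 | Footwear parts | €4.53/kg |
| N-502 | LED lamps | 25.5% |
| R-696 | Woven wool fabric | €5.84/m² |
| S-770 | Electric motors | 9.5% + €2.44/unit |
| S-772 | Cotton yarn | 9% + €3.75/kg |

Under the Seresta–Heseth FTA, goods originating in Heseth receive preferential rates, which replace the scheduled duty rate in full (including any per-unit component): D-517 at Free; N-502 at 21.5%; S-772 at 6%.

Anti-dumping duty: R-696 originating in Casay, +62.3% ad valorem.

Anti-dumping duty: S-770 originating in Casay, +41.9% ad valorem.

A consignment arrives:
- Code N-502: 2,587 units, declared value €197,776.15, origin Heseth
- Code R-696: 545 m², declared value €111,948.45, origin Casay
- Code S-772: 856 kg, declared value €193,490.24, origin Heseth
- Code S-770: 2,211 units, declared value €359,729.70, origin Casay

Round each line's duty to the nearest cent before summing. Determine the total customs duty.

€317,353.87

Line 1 (N-502, Heseth, 2,587 units, €197,776.15):
Base rate for N-502 is 25.5%.
Origin Heseth qualifies under the Seresta–Heseth agreement and N-502 is covered: preferential rate 21.5% applies instead.
Duty = €197,776.15 × 21.5% = €42,521.87.
Line 2 (R-696, Casay, 545 m², €111,948.45):
Base rate for R-696 is €5.84/m².
Additional duty on R-696 from Casay: +62.3% ad valorem. Applied ad valorem rate = 62.3%.
Duty = €111,948.45 × 62.3% + 545 × €5.84 = €72,926.68.
Line 3 (S-772, Heseth, 856 kg, €193,490.24):
Base rate for S-772 is 9% + €3.75/kg.
Origin Heseth qualifies under the Seresta–Heseth agreement and S-772 is covered: preferential rate 6% applies instead.
Duty = €193,490.24 × 6% = €11,609.41.
Line 4 (S-770, Casay, 2,211 units, €359,729.70):
Base rate for S-770 is 9.5% + €2.44/unit.
Additional duty on S-770 from Casay: +41.9%. Applied ad valorem rate: 9.5% + 41.9% = 51.4%.
Duty = €359,729.70 × 51.4% + 2,211 × €2.44 = €190,295.91.
Total = €42,521.87 + €72,926.68 + €11,609.41 + €190,295.91 = €317,353.87.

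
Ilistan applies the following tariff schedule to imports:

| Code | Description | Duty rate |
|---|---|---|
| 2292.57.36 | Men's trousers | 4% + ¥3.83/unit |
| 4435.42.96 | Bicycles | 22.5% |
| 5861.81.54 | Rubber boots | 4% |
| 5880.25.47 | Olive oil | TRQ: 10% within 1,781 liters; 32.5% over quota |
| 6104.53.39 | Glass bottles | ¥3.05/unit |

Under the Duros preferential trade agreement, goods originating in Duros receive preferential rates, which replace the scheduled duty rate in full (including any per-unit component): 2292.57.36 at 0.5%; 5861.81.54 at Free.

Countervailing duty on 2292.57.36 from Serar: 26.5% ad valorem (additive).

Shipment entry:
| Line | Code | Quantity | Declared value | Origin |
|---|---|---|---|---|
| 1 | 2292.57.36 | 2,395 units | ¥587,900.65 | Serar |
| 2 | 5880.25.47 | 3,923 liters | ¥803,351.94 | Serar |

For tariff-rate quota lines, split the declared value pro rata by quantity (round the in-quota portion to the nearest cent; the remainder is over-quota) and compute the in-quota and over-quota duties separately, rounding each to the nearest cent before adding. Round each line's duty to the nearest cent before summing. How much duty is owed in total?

Line 1 (2292.57.36, Serar, 2,395 units, ¥587,900.65):
Base rate for 2292.57.36 is 4% + ¥3.83/unit.
2292.57.36 has an FTA preferential rate, but origin Serar is not Duros; base rate stands.
Additional duty on 2292.57.36 from Serar: +26.5%. Applied ad valorem rate: 4% + 26.5% = 30.5%.
Duty = ¥587,900.65 × 30.5% + 2,395 × ¥3.83 = ¥188,482.55.
Line 2 (5880.25.47, Serar, 3,923 liters, ¥803,351.94):
Code 5880.25.47 is under a tariff-rate quota (threshold 1,781 liters). In-quota: 1,781 liters at 10%; over-quota: 2,142 liters at 32.5%.
Pro-rata value split: in-quota = ¥803,351.94 × 1,781/3,923 = ¥364,713.18; over-quota = ¥803,351.94 − ¥364,713.18 = ¥438,638.76.
In-quota duty = ¥364,713.18 × 10% = ¥36,471.32. Over-quota duty = ¥438,638.76 × 32.5% = ¥142,557.60.
Line duty = ¥36,471.32 + ¥142,557.60 = ¥179,028.92.
Total = ¥188,482.55 + ¥179,028.92 = ¥367,511.47.

¥367,511.47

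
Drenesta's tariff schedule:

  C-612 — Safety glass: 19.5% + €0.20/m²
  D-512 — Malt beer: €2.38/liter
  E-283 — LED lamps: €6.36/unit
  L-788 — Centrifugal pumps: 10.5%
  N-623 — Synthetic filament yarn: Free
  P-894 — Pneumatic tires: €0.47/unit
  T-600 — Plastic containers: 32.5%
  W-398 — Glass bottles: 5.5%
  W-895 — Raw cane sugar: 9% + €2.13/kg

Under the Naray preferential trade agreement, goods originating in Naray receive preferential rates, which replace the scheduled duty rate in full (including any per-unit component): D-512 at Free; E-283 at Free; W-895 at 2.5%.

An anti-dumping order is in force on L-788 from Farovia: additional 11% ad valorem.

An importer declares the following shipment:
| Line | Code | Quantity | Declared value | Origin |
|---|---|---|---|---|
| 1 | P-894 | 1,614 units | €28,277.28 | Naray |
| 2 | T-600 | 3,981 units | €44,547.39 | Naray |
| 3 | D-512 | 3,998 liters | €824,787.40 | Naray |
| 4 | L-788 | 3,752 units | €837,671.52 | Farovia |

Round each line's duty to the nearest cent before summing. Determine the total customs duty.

Line 1 (P-894, Naray, 1,614 units, €28,277.28):
Base rate for P-894 is €0.47/unit.
Origin Naray is the FTA partner but P-894 is not on the preference list; base rate stands.
Duty = 1,614 × €0.47 = €758.58.
Line 2 (T-600, Naray, 3,981 units, €44,547.39):
Base rate for T-600 is 32.5%.
Origin Naray is the FTA partner but T-600 is not on the preference list; base rate stands.
Duty = €44,547.39 × 32.5% = €14,477.90.
Line 3 (D-512, Naray, 3,998 liters, €824,787.40):
Base rate for D-512 is €2.38/liter.
Origin Naray qualifies under the Drenesta–Naray agreement and D-512 is covered: preferential rate Free applies instead.
Duty = €824,787.40 × 0% = €0.00.
Line 4 (L-788, Farovia, 3,752 units, €837,671.52):
Base rate for L-788 is 10.5%.
Additional duty on L-788 from Farovia: +11%. Applied ad valorem rate: 10.5% + 11% = 21.5%.
Duty = €837,671.52 × 21.5% = €180,099.38.
Total = €758.58 + €14,477.90 + €0.00 + €180,099.38 = €195,335.86.

€195,335.86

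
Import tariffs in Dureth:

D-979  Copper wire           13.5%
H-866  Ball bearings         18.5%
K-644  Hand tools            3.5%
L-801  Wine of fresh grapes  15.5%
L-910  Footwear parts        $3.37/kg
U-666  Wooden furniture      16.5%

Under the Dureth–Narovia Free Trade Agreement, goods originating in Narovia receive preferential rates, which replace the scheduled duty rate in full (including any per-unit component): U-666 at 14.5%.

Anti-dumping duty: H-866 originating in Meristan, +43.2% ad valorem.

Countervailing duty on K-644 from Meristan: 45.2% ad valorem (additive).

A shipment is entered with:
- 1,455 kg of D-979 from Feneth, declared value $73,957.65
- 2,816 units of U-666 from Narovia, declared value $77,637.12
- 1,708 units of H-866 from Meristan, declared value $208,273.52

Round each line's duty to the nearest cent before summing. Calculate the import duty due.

Line 1 (D-979, Feneth, 1,455 kg, $73,957.65):
Base rate for D-979 is 13.5%.
Duty = $73,957.65 × 13.5% = $9,984.28.
Line 2 (U-666, Narovia, 2,816 units, $77,637.12):
Base rate for U-666 is 16.5%.
Origin Narovia qualifies under the Dureth–Narovia agreement and U-666 is covered: preferential rate 14.5% applies instead.
Duty = $77,637.12 × 14.5% = $11,257.38.
Line 3 (H-866, Meristan, 1,708 units, $208,273.52):
Base rate for H-866 is 18.5%.
Additional duty on H-866 from Meristan: +43.2%. Applied ad valorem rate: 18.5% + 43.2% = 61.7%.
Duty = $208,273.52 × 61.7% = $128,504.76.
Total = $9,984.28 + $11,257.38 + $128,504.76 = $149,746.42.

$149,746.42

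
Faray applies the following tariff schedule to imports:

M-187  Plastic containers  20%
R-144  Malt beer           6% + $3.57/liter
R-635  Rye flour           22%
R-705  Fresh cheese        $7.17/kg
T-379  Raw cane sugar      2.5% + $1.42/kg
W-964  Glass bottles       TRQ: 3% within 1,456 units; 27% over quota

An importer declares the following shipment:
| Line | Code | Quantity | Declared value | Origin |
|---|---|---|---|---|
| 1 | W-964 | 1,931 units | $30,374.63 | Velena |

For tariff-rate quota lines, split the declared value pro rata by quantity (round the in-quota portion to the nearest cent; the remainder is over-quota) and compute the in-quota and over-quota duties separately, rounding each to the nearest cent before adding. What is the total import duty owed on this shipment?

$2,704.46

Line 1 (W-964, Velena, 1,931 units, $30,374.63):
Code W-964 is under a tariff-rate quota (threshold 1,456 units). In-quota: 1,456 units at 3%; over-quota: 475 units at 27%.
Pro-rata value split: in-quota = $30,374.63 × 1,456/1,931 = $22,902.88; over-quota = $30,374.63 − $22,902.88 = $7,471.75.
In-quota duty = $22,902.88 × 3% = $687.09. Over-quota duty = $7,471.75 × 27% = $2,017.37.
Line duty = $687.09 + $2,017.37 = $2,704.46.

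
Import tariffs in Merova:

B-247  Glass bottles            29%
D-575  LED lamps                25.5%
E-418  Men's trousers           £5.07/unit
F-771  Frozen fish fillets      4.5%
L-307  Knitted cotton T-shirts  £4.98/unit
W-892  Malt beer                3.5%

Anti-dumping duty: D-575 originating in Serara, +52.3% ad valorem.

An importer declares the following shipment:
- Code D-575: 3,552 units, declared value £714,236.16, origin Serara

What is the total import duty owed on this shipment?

£555,675.73

Line 1 (D-575, Serara, 3,552 units, £714,236.16):
Base rate for D-575 is 25.5%.
Additional duty on D-575 from Serara: +52.3%. Applied ad valorem rate: 25.5% + 52.3% = 77.8%.
Duty = £714,236.16 × 77.8% = £555,675.73.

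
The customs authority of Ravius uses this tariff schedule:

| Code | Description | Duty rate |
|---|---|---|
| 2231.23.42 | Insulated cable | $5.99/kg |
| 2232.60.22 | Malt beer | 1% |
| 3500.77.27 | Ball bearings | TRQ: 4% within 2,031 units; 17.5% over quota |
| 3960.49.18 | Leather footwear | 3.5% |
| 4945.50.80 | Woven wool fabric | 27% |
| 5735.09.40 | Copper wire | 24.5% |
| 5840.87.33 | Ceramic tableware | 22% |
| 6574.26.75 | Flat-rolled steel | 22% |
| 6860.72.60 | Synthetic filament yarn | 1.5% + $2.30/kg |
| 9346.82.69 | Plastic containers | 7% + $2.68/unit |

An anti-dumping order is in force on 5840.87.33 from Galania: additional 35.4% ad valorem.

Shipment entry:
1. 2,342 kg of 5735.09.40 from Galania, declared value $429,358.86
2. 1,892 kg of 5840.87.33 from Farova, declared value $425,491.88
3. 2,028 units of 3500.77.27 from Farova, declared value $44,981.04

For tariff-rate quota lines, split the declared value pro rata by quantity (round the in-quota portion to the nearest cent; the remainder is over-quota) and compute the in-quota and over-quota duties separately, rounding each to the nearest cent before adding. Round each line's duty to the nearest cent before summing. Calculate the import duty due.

Line 1 (5735.09.40, Galania, 2,342 kg, $429,358.86):
Base rate for 5735.09.40 is 24.5%.
Duty = $429,358.86 × 24.5% = $105,192.92.
Line 2 (5840.87.33, Farova, 1,892 kg, $425,491.88):
Base rate for 5840.87.33 is 22%.
The additional-duty order on 5840.87.33 targets Galania, not Farova; it does not apply.
Duty = $425,491.88 × 22% = $93,608.21.
Line 3 (3500.77.27, Farova, 2,028 units, $44,981.04):
Code 3500.77.27 is under a tariff-rate quota (threshold 2,031 units). Quantity 2,028 units is within the quota, so the in-quota rate 4% applies to the full value.
Duty = $44,981.04 × 4% = $1,799.24.
Total = $105,192.92 + $93,608.21 + $1,799.24 = $200,600.37.

$200,600.37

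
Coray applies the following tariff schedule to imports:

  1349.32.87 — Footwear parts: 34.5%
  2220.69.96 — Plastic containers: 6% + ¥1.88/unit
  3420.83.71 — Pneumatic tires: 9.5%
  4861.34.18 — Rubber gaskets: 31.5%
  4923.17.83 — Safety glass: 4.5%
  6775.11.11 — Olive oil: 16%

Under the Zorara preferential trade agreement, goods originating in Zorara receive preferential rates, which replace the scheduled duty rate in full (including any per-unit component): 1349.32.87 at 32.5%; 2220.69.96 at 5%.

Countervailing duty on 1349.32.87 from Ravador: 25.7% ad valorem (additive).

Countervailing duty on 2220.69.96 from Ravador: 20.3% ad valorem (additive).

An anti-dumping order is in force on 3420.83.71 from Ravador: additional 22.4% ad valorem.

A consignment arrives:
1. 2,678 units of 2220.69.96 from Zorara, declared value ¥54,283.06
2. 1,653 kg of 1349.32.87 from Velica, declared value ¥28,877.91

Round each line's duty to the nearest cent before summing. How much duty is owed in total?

Line 1 (2220.69.96, Zorara, 2,678 units, ¥54,283.06):
Base rate for 2220.69.96 is 6% + ¥1.88/unit.
Origin Zorara qualifies under the Coray–Zorara agreement and 2220.69.96 is covered: preferential rate 5% applies instead.
The additional-duty order on 2220.69.96 targets Ravador, not Zorara; it does not apply.
Duty = ¥54,283.06 × 5% = ¥2,714.15.
Line 2 (1349.32.87, Velica, 1,653 kg, ¥28,877.91):
Base rate for 1349.32.87 is 34.5%.
1349.32.87 has an FTA preferential rate, but origin Velica is not Zorara; base rate stands.
The additional-duty order on 1349.32.87 targets Ravador, not Velica; it does not apply.
Duty = ¥28,877.91 × 34.5% = ¥9,962.88.
Total = ¥2,714.15 + ¥9,962.88 = ¥12,677.03.

¥12,677.03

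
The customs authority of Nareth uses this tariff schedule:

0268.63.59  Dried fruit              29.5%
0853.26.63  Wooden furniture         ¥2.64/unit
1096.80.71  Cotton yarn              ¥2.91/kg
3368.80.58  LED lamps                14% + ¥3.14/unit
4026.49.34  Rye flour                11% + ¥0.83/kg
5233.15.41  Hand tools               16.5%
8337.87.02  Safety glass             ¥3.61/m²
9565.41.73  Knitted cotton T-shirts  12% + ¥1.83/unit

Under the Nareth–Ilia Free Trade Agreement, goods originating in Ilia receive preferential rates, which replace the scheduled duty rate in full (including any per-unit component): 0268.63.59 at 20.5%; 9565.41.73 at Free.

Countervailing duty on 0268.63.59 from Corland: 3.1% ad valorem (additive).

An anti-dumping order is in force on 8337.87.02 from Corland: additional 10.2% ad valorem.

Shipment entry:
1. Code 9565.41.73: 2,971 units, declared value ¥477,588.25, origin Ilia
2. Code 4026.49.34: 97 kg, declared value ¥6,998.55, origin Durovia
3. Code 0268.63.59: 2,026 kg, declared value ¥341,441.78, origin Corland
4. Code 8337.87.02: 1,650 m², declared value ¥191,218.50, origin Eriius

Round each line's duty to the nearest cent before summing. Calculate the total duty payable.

Line 1 (9565.41.73, Ilia, 2,971 units, ¥477,588.25):
Base rate for 9565.41.73 is 12% + ¥1.83/unit.
Origin Ilia qualifies under the Nareth–Ilia agreement and 9565.41.73 is covered: preferential rate Free applies instead.
Duty = ¥477,588.25 × 0% = ¥0.00.
Line 2 (4026.49.34, Durovia, 97 kg, ¥6,998.55):
Base rate for 4026.49.34 is 11% + ¥0.83/kg.
Duty = ¥6,998.55 × 11% + 97 × ¥0.83 = ¥850.35.
Line 3 (0268.63.59, Corland, 2,026 kg, ¥341,441.78):
Base rate for 0268.63.59 is 29.5%.
0268.63.59 has an FTA preferential rate, but origin Corland is not Ilia; base rate stands.
Additional duty on 0268.63.59 from Corland: +3.1%. Applied ad valorem rate: 29.5% + 3.1% = 32.6%.
Duty = ¥341,441.78 × 32.6% = ¥111,310.02.
Line 4 (8337.87.02, Eriius, 1,650 m², ¥191,218.50):
Base rate for 8337.87.02 is ¥3.61/m².
The additional-duty order on 8337.87.02 targets Corland, not Eriius; it does not apply.
Duty = 1,650 × ¥3.61 = ¥5,956.50.
Total = ¥0.00 + ¥850.35 + ¥111,310.02 + ¥5,956.50 = ¥118,116.87.

¥118,116.87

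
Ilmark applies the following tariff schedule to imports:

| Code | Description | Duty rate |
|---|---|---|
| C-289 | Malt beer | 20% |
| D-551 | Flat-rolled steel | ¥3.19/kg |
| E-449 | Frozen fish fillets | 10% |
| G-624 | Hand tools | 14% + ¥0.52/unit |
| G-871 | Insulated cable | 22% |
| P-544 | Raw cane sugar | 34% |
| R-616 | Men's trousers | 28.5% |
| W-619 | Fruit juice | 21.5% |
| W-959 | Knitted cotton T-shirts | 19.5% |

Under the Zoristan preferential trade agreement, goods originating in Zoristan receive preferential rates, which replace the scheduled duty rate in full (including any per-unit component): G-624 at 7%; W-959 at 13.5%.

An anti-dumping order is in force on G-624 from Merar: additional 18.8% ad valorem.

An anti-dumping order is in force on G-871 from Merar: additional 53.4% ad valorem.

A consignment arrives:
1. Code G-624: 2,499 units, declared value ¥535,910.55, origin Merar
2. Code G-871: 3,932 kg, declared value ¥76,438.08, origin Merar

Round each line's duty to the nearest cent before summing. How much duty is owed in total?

Line 1 (G-624, Merar, 2,499 units, ¥535,910.55):
Base rate for G-624 is 14% + ¥0.52/unit.
G-624 has an FTA preferential rate, but origin Merar is not Zoristan; base rate stands.
Additional duty on G-624 from Merar: +18.8%. Applied ad valorem rate: 14% + 18.8% = 32.8%.
Duty = ¥535,910.55 × 32.8% + 2,499 × ¥0.52 = ¥177,078.14.
Line 2 (G-871, Merar, 3,932 kg, ¥76,438.08):
Base rate for G-871 is 22%.
Additional duty on G-871 from Merar: +53.4%. Applied ad valorem rate: 22% + 53.4% = 75.4%.
Duty = ¥76,438.08 × 75.4% = ¥57,634.31.
Total = ¥177,078.14 + ¥57,634.31 = ¥234,712.45.

¥234,712.45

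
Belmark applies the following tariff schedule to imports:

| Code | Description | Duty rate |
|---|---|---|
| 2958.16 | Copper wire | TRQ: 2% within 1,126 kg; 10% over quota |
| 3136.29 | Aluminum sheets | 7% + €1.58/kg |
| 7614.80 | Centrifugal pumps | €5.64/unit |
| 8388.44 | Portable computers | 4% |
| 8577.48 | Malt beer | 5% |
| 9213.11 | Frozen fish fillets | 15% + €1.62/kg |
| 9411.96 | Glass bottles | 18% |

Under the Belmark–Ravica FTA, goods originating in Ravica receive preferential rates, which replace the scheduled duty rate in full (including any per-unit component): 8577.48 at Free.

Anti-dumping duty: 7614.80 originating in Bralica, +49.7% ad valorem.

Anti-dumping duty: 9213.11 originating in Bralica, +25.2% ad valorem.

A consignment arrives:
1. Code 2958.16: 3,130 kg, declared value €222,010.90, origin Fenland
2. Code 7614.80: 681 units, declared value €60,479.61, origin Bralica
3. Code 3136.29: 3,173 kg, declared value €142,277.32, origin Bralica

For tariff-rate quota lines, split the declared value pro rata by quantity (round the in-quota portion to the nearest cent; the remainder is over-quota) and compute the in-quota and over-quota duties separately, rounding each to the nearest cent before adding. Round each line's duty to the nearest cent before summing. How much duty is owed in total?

Line 1 (2958.16, Fenland, 3,130 kg, €222,010.90):
Code 2958.16 is under a tariff-rate quota (threshold 1,126 kg). In-quota: 1,126 kg at 2%; over-quota: 2,004 kg at 10%.
Pro-rata value split: in-quota = €222,010.90 × 1,126/3,130 = €79,867.18; over-quota = €222,010.90 − €79,867.18 = €142,143.72.
In-quota duty = €79,867.18 × 2% = €1,597.34. Over-quota duty = €142,143.72 × 10% = €14,214.37.
Line duty = €1,597.34 + €14,214.37 = €15,811.71.
Line 2 (7614.80, Bralica, 681 units, €60,479.61):
Base rate for 7614.80 is €5.64/unit.
Additional duty on 7614.80 from Bralica: +49.7% ad valorem. Applied ad valorem rate = 49.7%.
Duty = €60,479.61 × 49.7% + 681 × €5.64 = €33,899.21.
Line 3 (3136.29, Bralica, 3,173 kg, €142,277.32):
Base rate for 3136.29 is 7% + €1.58/kg.
Duty = €142,277.32 × 7% + 3,173 × €1.58 = €14,972.75.
Total = €15,811.71 + €33,899.21 + €14,972.75 = €64,683.67.

€64,683.67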